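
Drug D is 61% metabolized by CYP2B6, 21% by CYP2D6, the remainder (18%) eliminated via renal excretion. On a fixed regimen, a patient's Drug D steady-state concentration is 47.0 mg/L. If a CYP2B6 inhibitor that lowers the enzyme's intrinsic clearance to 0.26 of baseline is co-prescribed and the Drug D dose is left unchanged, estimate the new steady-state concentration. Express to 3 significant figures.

The CYP2B6 pathway (61% of clearance) falls to 0.26× activity: 0.61 × 0.26 = 0.1586.
CYP2D6 (21%) and the residual 18% are unaffected.
CL_new/CL_old = 0.1586 + 0.21 + 0.18 = 0.5486.
New steady-state concentration = baseline ÷ relative clearance = 47.0 / 0.5486 = 85.7 mg/L.

85.7 mg/L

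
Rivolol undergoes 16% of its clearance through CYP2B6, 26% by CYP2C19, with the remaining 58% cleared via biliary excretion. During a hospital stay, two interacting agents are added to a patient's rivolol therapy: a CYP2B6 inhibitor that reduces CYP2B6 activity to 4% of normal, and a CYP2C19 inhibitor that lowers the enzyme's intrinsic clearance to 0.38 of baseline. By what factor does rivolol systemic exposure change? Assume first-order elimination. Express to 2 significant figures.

CYP2B6: 0.16 × 0.04 = 0.0064
CYP2C19: 0.26 × 0.38 = 0.0988
Other: 0.58 (unchanged)
Relative clearance = 0.0064 + 0.0988 + 0.58 = 0.6852.
Because systemic exposure varies inversely with clearance, the combined effect is 1 / 0.6852 = 1.5.

1.5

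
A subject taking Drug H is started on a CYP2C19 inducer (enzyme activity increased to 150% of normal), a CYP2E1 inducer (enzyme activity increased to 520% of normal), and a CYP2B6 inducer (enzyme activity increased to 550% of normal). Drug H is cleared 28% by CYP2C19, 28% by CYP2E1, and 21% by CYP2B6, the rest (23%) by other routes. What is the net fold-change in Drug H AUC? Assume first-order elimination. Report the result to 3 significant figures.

CYP2C19: 0.28 × 1.5 = 0.42
CYP2E1: 0.28 × 5.2 = 1.456
CYP2B6: 0.21 × 5.5 = 1.155
Other: 0.23 (unchanged)
New clearance relative to baseline: 0.42 + 1.456 + 1.155 + 0.23 = 3.261.
Net AUC ratio = 1 / 3.261 = 0.307.

0.307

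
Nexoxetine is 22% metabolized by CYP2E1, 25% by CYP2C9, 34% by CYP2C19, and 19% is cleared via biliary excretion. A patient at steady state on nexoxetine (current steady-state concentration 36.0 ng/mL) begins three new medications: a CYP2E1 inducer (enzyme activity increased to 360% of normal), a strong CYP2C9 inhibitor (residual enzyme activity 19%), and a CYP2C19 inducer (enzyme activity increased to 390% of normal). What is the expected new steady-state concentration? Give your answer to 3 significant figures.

15.3 ng/mL

The CYP2E1 pathway (22% of clearance) rises to 3.6× activity: 0.22 × 3.6 = 0.792.
The CYP2C9 pathway (25% of clearance) is reduced to 0.19× activity: 0.25 × 0.19 = 0.0475.
The CYP2C19 pathway (34% of clearance) rises to 3.9× activity: 0.34 × 3.9 = 1.326.
The remaining 19% of clearance is unaffected.
Relative clearance = 0.792 + 0.0475 + 1.326 + 0.19 = 2.3555.
New steady-state concentration = 36.0 / 2.3555 = 15.3 ng/mL (concentration scales inversely with clearance).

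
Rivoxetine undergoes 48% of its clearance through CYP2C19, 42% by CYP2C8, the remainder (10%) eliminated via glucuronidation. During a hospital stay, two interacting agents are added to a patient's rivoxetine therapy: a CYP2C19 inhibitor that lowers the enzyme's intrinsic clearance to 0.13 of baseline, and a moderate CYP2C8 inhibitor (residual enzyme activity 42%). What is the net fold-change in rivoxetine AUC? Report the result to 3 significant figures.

The CYP2C19 pathway (48% of clearance) drops to 0.13× activity: 0.48 × 0.13 = 0.0624.
The CYP2C8 pathway (42% of clearance) is reduced to 0.42× activity: 0.42 × 0.42 = 0.1764.
The remaining 10% of clearance is unaffected.
CL_new/CL_old = 0.0624 + 0.1764 + 0.1 = 0.3388.
Because AUC varies inversely with clearance, the combined effect is 1 / 0.3388 = 2.95.

2.95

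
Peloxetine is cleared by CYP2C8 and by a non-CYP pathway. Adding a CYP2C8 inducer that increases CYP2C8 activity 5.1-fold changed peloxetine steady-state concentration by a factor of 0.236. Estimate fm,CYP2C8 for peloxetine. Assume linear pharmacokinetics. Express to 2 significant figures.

CL'/CL = 1 / 0.236 = 4.237
5.1·fm + (1 − fm) = 4.237
fm = (4.237 − 1) / (5.1 − 1) = 0.79

0.79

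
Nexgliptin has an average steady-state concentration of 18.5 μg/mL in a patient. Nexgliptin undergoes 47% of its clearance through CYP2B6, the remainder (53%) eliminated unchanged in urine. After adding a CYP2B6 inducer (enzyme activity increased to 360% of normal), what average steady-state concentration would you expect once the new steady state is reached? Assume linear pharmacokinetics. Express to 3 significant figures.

8.33 μg/mL

The CYP2B6 pathway (47% of clearance) increases to 3.6× activity: 0.47 × 3.6 = 1.692.
The remaining 53% of clearance is unaffected.
Relative clearance = 1.692 + 0.53 = 2.222.
Average steady-state concentration ∝ 1/CL, so new value = 18.5 / 2.222 = 8.33 μg/mL.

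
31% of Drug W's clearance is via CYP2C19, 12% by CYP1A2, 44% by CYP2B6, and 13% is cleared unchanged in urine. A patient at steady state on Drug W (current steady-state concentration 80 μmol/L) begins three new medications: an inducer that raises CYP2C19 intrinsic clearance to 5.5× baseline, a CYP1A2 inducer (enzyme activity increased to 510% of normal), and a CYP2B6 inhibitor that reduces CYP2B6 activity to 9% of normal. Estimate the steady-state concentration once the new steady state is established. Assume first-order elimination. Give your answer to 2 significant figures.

32 μmol/L

CYP2C19: 0.31 × 5.5 = 1.705
CYP1A2: 0.12 × 5.1 = 0.612
CYP2B6: 0.44 × 0.09 = 0.0396
Other: 0.13 (unchanged)
Relative clearance = 1.705 + 0.612 + 0.0396 + 0.13 = 2.4866.
New steady-state concentration = 80 / 2.4866 = 32 μmol/L (concentration scales inversely with clearance).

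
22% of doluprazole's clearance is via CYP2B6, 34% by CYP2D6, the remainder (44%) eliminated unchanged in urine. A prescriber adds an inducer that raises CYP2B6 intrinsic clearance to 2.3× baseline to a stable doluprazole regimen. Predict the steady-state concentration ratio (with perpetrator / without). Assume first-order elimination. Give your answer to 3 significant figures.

The CYP2B6 pathway (22% of clearance) increases to 2.3× activity: 0.22 × 2.3 = 0.506.
CYP2D6 (34%) and the residual 44% are unaffected.
New clearance relative to baseline: 0.506 + 0.34 + 0.44 = 1.286.
Steady-state concentration is inversely proportional to clearance, so the fold-change is 1 / 1.286 = 0.778.

0.778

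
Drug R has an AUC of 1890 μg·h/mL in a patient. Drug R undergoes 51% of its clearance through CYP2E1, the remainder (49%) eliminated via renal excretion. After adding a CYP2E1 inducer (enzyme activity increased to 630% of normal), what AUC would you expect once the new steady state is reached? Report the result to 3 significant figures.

CYP2E1: 0.51 × 6.3 = 3.213
Other: 0.49 (unchanged)
Relative clearance = 3.213 + 0.49 = 3.703.
With dosing unchanged, AUC scales as 1/CL: 1890 / 3.703 = 510 μg·h/mL.

510 μg·h/mL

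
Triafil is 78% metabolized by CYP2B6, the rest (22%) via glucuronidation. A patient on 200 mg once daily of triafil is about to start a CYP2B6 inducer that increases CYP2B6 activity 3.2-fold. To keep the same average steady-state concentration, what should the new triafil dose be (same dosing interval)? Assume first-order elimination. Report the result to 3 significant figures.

543 mg

CYP2B6: 0.78 × 3.2 = 2.496
Other: 0.22 (unchanged)
New clearance relative to baseline: 2.496 + 0.22 = 2.716.
Exposure is unchanged when dose changes in proportion to clearance. New dose = 200 mg × 2.716 = 543 mg.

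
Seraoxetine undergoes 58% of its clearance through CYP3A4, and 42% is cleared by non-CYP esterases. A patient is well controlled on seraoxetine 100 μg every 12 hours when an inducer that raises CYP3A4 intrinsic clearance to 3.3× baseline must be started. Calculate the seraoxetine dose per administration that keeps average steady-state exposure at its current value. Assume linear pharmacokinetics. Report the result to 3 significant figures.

233 μg

CYP3A4: 0.58 × 3.3 = 1.914
Other: 0.42 (unchanged)
New clearance relative to baseline: 1.914 + 0.42 = 2.334.
Exposure is unchanged when dose changes in proportion to clearance. New dose = 100 μg × 2.334 = 233 μg.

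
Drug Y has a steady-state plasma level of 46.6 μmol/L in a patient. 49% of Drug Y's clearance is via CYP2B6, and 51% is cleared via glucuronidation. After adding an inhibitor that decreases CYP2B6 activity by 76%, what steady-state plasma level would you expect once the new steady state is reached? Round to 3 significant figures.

The CYP2B6 pathway (49% of clearance) is reduced to 0.24× activity: 0.49 × 0.24 = 0.1176.
The remaining 51% of clearance is unaffected.
CL_new/CL_old = 0.1176 + 0.51 = 0.6276.
Steady-state plasma level ∝ 1/CL, so new value = 46.6 / 0.6276 = 74.3 μmol/L.

74.3 μmol/L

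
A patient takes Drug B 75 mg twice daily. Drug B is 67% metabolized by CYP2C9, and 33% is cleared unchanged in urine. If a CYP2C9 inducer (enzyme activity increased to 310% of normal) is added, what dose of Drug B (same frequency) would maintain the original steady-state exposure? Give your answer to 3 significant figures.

181 mg

CYP2C9: 0.67 × 3.1 = 2.077
Other: 0.33 (unchanged)
New clearance relative to baseline: 2.077 + 0.33 = 2.407.
Exposure is unchanged when dose changes in proportion to clearance. New dose = 75 mg × 2.407 = 181 mg.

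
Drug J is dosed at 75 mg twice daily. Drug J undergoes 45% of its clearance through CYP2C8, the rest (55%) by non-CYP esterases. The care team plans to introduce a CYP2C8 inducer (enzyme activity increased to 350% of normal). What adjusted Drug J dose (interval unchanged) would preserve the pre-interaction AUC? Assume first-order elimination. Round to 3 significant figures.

The CYP2C8 pathway (45% of clearance) rises to 3.5× activity: 0.45 × 3.5 = 1.575.
Non-CYP routes (55%) are unchanged.
Relative clearance = 1.575 + 0.55 = 2.125.
To maintain the same steady-state level, dose must scale with clearance: new dose = 75 × 2.125 = 159 mg.

159 mg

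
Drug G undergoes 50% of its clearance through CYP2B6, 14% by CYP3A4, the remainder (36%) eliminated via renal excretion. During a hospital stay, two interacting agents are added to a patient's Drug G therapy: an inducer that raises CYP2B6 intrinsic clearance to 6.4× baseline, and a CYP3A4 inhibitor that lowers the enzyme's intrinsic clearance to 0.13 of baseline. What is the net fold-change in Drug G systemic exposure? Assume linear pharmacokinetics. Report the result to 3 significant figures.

CYP2B6: 0.5 × 6.4 = 3.2
CYP3A4: 0.14 × 0.13 = 0.0182
Other: 0.36 (unchanged)
Relative clearance = 3.2 + 0.0182 + 0.36 = 3.5782.
Systemic exposure ∝ 1/CL: fold-change = 1 / 3.5782 = 0.279.

0.279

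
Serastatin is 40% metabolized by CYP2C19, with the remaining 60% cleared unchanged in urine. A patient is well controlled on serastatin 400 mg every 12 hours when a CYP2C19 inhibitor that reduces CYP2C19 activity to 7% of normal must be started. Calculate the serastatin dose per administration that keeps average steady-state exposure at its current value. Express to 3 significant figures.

251 mg

CYP2C19: 0.4 × 0.07 = 0.028
Other: 0.6 (unchanged)
CL_new/CL_old = 0.028 + 0.6 = 0.628.
Css,avg = (dose rate)/CL, so holding Css fixed requires dose ∝ CL: 400 × 0.628 = 251 mg.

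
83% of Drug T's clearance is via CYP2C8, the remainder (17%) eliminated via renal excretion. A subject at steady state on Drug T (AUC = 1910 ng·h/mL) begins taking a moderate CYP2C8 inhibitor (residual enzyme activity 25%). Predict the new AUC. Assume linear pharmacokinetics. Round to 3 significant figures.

CYP2C8: 0.83 × 0.25 = 0.2075
Other: 0.17 (unchanged)
New clearance relative to baseline: 0.2075 + 0.17 = 0.3775.
New AUC = baseline ÷ relative clearance = 1910 / 0.3775 = 5.06 × 10³ ng·h/mL.

5.06 × 10³ ng·h/mL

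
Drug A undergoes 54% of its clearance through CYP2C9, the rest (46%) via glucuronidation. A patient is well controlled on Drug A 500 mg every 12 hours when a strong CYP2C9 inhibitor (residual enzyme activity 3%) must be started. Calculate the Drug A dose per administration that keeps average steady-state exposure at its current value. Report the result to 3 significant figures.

238 mg

The CYP2C9 pathway (54% of clearance) is reduced to 0.03× activity: 0.54 × 0.03 = 0.0162.
The remaining 46% of clearance is unaffected.
New clearance relative to baseline: 0.0162 + 0.46 = 0.4762.
Exposure is unchanged when dose changes in proportion to clearance. New dose = 500 mg × 0.4762 = 238 mg.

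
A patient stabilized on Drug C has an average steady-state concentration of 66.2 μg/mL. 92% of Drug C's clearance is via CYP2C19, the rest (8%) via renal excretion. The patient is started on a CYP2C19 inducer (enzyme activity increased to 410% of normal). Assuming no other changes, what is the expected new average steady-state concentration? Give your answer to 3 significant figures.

17.2 μg/mL

CYP2C19: 0.92 × 4.1 = 3.772
Other: 0.08 (unchanged)
CL_new/CL_old = 3.772 + 0.08 = 3.852.
With dosing unchanged, average steady-state concentration scales as 1/CL: 66.2 / 3.852 = 17.2 μg/mL.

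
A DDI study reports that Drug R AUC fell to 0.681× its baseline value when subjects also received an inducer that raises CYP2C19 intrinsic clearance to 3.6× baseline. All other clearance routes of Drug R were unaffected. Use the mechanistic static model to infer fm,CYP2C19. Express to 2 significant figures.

0.18

CL'/CL = 1 / 0.681 = 1.468
3.6·fm + (1 − fm) = 1.468
fm = (1.468 − 1) / (3.6 − 1) = 0.18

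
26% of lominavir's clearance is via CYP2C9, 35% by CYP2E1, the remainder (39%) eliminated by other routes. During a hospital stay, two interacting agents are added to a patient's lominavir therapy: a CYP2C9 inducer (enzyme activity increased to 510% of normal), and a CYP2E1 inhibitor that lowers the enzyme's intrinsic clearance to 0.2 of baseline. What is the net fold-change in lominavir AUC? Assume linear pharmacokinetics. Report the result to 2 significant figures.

0.56

The CYP2C9 pathway (26% of clearance) rises to 5.1× activity: 0.26 × 5.1 = 1.326.
The CYP2E1 pathway (35% of clearance) drops to 0.2× activity: 0.35 × 0.2 = 0.07.
Non-CYP routes (39%) are unchanged.
CL_new/CL_old = 1.326 + 0.07 + 0.39 = 1.786.
Because AUC varies inversely with clearance, the combined effect is 1 / 1.786 = 0.56.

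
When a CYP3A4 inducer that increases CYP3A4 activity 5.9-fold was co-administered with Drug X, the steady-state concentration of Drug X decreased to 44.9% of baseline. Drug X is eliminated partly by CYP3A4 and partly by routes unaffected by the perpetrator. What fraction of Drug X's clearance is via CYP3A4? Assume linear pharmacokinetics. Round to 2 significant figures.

CL'/CL = 1 / 0.449 = 2.227
5.9·fm + (1 − fm) = 2.227
fm = (2.227 − 1) / (5.9 − 1) = 0.25

0.25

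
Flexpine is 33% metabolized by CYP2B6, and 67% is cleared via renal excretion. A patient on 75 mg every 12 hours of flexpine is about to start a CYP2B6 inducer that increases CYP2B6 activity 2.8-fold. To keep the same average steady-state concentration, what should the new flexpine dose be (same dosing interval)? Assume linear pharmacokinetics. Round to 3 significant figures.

The CYP2B6 pathway (33% of clearance) is boosted to 2.8× activity: 0.33 × 2.8 = 0.924.
The remaining 67% of clearance is unaffected.
CL_new/CL_old = 0.924 + 0.67 = 1.594.
To maintain the same steady-state level, dose must scale with clearance: new dose = 75 × 1.594 = 120 mg.

120 mg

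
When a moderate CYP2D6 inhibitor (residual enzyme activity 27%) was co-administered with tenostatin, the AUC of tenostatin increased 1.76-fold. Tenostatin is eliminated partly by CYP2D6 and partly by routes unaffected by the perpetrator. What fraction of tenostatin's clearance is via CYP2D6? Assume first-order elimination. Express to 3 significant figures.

0.592

Let x = fm,CYP2D6. Because AUC ∝ 1/CL, relative clearance fell to 1/1.76 = 0.5682.
Only the CYP2D6 route changed, so 0.5682 = x·0.27 + (1 − x), giving x = 0.592.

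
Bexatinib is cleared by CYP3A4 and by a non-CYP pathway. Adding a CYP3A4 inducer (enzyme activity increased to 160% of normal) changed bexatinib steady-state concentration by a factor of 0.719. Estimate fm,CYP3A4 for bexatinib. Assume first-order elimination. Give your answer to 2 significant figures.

0.65

Let fm be the CYP3A4 fraction. New clearance relative to baseline = fm × 1.6 + (1 − fm).
Steady-state concentration ratio = 1 / (new CL fraction), so new CL fraction = 1 / 0.719 = 1.391.
fm × 1.6 + 1 − fm = 1.391  ⇒  fm × (1.6 − 1) = 0.3908  ⇒  fm = 0.65.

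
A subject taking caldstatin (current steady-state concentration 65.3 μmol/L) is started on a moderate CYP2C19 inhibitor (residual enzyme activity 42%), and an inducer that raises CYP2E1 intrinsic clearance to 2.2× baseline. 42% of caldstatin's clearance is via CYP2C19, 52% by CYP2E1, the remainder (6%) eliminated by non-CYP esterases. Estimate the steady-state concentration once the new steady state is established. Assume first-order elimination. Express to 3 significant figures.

The CYP2C19 pathway (42% of clearance) falls to 0.42× activity: 0.42 × 0.42 = 0.1764.
The CYP2E1 pathway (52% of clearance) rises to 2.2× activity: 0.52 × 2.2 = 1.144.
The remaining 6% of clearance is unaffected.
New clearance relative to baseline: 0.1764 + 1.144 + 0.06 = 1.3804.
Dividing the baseline by the relative clearance: 65.3 / 1.3804 = 47.3 μmol/L.

47.3 μmol/L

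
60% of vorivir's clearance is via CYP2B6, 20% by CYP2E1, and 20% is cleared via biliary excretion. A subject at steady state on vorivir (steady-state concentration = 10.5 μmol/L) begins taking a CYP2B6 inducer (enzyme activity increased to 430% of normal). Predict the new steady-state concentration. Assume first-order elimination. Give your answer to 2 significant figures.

CYP2B6: 0.6 × 4.3 = 2.58
CYP2E1: 0.2 (unchanged)
Other: 0.2 (unchanged)
New clearance relative to baseline: 2.58 + 0.2 + 0.2 = 2.98.
New steady-state concentration = baseline ÷ relative clearance = 10.5 / 2.98 = 3.5 μmol/L.

3.5 μmol/L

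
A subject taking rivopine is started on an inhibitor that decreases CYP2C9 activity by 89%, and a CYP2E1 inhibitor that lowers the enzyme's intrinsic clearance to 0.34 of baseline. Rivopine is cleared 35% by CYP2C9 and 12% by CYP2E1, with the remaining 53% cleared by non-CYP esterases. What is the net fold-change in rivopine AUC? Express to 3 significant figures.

1.64

The CYP2C9 pathway (35% of clearance) drops to 0.11× activity: 0.35 × 0.11 = 0.0385.
The CYP2E1 pathway (12% of clearance) drops to 0.34× activity: 0.12 × 0.34 = 0.0408.
The remaining 53% of clearance is unaffected.
CL_new/CL_old = 0.0385 + 0.0408 + 0.53 = 0.6093.
AUC ∝ 1/CL: fold-change = 1 / 0.6093 = 1.64.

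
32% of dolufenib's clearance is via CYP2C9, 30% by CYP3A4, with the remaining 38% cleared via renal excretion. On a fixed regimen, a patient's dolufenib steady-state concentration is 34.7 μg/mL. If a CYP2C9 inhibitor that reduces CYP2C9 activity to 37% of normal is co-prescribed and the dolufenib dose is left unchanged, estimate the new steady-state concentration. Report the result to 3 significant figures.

43.5 μg/mL

CYP2C9: 0.32 × 0.37 = 0.1184
CYP3A4: 0.3 (unchanged)
Other: 0.38 (unchanged)
CL_new/CL_old = 0.1184 + 0.3 + 0.38 = 0.7984.
New steady-state concentration = baseline ÷ relative clearance = 34.7 / 0.7984 = 43.5 μg/mL.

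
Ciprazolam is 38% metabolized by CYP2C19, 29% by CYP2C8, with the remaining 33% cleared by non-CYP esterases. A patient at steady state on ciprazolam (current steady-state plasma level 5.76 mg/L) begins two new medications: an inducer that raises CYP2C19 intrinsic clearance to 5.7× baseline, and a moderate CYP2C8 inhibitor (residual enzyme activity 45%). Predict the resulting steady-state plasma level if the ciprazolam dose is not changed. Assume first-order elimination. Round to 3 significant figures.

The CYP2C19 pathway (38% of clearance) is boosted to 5.7× activity: 0.38 × 5.7 = 2.166.
The CYP2C8 pathway (29% of clearance) falls to 0.45× activity: 0.29 × 0.45 = 0.1305.
Non-CYP routes (33%) are unchanged.
New clearance relative to baseline: 2.166 + 0.1305 + 0.33 = 2.6265.
Steady-state plasma level ∝ 1/CL: new value = 5.76 / 2.6265 = 2.19 mg/L.

2.19 mg/L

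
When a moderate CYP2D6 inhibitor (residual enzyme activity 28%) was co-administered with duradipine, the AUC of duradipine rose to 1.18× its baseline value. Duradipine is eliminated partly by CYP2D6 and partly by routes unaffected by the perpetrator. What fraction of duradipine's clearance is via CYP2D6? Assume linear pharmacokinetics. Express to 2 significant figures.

Let fm be the CYP2D6 fraction. New clearance relative to baseline = fm × 0.28 + (1 − fm).
AUC ratio = 1 / (new CL fraction), so new CL fraction = 1 / 1.18 = 0.8475.
fm × 0.28 + 1 − fm = 0.8475  ⇒  fm × (0.28 − 1) = −0.1525  ⇒  fm = 0.21.

0.21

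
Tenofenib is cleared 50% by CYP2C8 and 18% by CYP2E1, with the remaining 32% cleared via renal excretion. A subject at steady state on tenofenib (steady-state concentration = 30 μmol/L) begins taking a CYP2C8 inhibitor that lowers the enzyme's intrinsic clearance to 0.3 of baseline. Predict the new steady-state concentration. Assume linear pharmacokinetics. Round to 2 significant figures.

The CYP2C8 pathway (50% of clearance) is reduced to 0.3× activity: 0.5 × 0.3 = 0.15.
CYP2E1 (18%) and the residual 32% are unaffected.
New clearance relative to baseline: 0.15 + 0.18 + 0.32 = 0.65.
Steady-state concentration ∝ 1/CL, so new value = 30 / 0.65 = 46 μmol/L.

46 μmol/L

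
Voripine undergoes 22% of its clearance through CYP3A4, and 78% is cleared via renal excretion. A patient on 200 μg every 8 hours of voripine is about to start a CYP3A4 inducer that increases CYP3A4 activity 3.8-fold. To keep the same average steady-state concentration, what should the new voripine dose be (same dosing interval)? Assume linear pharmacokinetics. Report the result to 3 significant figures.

323 μg

The CYP3A4 pathway (22% of clearance) increases to 3.8× activity: 0.22 × 3.8 = 0.836.
The remaining 78% of clearance is unaffected.
New clearance relative to baseline: 0.836 + 0.78 = 1.616.
Exposure is unchanged when dose changes in proportion to clearance. New dose = 200 μg × 1.616 = 323 μg.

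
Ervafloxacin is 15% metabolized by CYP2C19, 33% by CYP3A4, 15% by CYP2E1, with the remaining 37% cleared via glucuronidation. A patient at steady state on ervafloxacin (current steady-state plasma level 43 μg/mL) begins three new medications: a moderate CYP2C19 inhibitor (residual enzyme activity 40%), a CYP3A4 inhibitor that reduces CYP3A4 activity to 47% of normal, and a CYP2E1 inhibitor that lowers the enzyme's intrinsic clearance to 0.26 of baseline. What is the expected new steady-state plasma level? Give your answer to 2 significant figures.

69 μg/mL

The CYP2C19 pathway (15% of clearance) drops to 0.4× activity: 0.15 × 0.4 = 0.06.
The CYP3A4 pathway (33% of clearance) is reduced to 0.47× activity: 0.33 × 0.47 = 0.1551.
The CYP2E1 pathway (15% of clearance) falls to 0.26× activity: 0.15 × 0.26 = 0.039.
Non-CYP routes (37%) are unchanged.
New clearance relative to baseline: 0.06 + 0.1551 + 0.039 + 0.37 = 0.6241.
Dividing the baseline by the relative clearance: 43 / 0.6241 = 69 μg/mL.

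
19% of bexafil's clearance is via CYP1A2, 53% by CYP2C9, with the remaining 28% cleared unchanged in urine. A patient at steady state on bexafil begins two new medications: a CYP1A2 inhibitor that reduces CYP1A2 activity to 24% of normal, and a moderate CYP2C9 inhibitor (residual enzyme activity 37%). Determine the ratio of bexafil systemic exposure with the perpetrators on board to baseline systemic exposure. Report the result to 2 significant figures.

1.9

The CYP1A2 pathway (19% of clearance) drops to 0.24× activity: 0.19 × 0.24 = 0.0456.
The CYP2C9 pathway (53% of clearance) falls to 0.37× activity: 0.53 × 0.37 = 0.1961.
The remaining 28% of clearance is unaffected.
Relative clearance = 0.0456 + 0.1961 + 0.28 = 0.5217.
Because systemic exposure varies inversely with clearance, the combined effect is 1 / 0.5217 = 1.9.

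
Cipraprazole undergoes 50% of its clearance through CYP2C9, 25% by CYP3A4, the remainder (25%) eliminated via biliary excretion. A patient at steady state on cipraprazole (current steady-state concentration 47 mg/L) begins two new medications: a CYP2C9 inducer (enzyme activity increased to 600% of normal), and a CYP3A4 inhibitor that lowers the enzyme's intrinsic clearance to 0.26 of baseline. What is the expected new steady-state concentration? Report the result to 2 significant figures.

14 mg/L

CYP2C9: 0.5 × 6 = 3
CYP3A4: 0.25 × 0.26 = 0.065
Other: 0.25 (unchanged)
New clearance relative to baseline: 3 + 0.065 + 0.25 = 3.315.
Steady-state concentration ∝ 1/CL: new value = 47 / 3.315 = 14 mg/L.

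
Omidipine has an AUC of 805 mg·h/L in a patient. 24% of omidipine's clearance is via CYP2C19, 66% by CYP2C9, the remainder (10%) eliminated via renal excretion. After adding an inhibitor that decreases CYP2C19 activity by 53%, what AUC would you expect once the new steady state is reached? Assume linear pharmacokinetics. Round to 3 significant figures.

CYP2C19: 0.24 × 0.47 = 0.1128
CYP2C9: 0.66 (unchanged)
Other: 0.1 (unchanged)
Relative clearance = 0.1128 + 0.66 + 0.1 = 0.8728.
AUC ∝ 1/CL, so new value = 805 / 0.8728 = 922 mg·h/L.

922 mg·h/L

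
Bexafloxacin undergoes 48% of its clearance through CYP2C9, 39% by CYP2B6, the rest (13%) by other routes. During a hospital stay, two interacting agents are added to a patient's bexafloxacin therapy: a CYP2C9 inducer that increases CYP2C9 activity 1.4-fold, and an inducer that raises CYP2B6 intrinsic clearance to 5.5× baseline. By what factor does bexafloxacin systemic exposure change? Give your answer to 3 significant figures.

CYP2C9: 0.48 × 1.4 = 0.672
CYP2B6: 0.39 × 5.5 = 2.145
Other: 0.13 (unchanged)
CL_new/CL_old = 0.672 + 2.145 + 0.13 = 2.947.
Because systemic exposure varies inversely with clearance, the combined effect is 1 / 2.947 = 0.339.

0.339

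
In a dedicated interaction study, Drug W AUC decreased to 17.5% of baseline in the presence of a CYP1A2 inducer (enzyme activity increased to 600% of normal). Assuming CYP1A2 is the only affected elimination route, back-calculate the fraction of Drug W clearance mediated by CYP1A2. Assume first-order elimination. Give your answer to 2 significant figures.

CL'/CL = 1 / 0.175 = 5.714
6·fm + (1 − fm) = 5.714
fm = (5.714 − 1) / (6 − 1) = 0.94

0.94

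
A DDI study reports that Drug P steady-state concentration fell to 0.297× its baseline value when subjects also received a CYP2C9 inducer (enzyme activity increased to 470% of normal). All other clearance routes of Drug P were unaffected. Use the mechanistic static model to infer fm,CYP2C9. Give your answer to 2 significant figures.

0.64

CL'/CL = 1 / 0.297 = 3.367
4.7·fm + (1 − fm) = 3.367
fm = (3.367 − 1) / (4.7 − 1) = 0.64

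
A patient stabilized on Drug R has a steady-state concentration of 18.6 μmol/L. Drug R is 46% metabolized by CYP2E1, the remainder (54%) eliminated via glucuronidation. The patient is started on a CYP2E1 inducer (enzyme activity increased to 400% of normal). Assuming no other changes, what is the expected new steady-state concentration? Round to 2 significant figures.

7.8 μmol/L

The CYP2E1 pathway (46% of clearance) increases to 4× activity: 0.46 × 4 = 1.84.
Non-CYP routes (54%) are unchanged.
CL_new/CL_old = 1.84 + 0.54 = 2.38.
New steady-state concentration = baseline ÷ relative clearance = 18.6 / 2.38 = 7.8 μmol/L.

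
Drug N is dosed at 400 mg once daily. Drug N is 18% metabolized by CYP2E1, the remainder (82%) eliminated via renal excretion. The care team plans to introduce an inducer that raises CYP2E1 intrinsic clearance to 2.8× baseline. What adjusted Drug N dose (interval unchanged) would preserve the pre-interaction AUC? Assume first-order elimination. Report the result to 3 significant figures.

530 mg

The CYP2E1 pathway (18% of clearance) increases to 2.8× activity: 0.18 × 2.8 = 0.504.
Non-CYP routes (82%) are unchanged.
Relative clearance = 0.504 + 0.82 = 1.324.
Css,avg = (dose rate)/CL, so holding Css fixed requires dose ∝ CL: 400 × 1.324 = 530 mg.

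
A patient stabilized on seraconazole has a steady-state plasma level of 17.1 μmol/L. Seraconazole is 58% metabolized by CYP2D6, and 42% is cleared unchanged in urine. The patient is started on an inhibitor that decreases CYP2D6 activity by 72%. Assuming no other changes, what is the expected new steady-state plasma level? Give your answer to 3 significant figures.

29.4 μmol/L

The CYP2D6 pathway (58% of clearance) drops to 0.28× activity: 0.58 × 0.28 = 0.1624.
The remaining 42% of clearance is unaffected.
Relative clearance = 0.1624 + 0.42 = 0.5824.
New steady-state plasma level = baseline ÷ relative clearance = 17.1 / 0.5824 = 29.4 μmol/L.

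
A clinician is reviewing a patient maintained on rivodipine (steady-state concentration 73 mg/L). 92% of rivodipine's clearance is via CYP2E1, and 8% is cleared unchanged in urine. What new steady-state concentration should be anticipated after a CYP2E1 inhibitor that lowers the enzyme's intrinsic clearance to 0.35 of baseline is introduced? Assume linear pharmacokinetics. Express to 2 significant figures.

CYP2E1: 0.92 × 0.35 = 0.322
Other: 0.08 (unchanged)
Relative clearance = 0.322 + 0.08 = 0.402.
New steady-state concentration = baseline ÷ relative clearance = 73 / 0.402 = 1.8 × 10² mg/L.

1.8 × 10² mg/L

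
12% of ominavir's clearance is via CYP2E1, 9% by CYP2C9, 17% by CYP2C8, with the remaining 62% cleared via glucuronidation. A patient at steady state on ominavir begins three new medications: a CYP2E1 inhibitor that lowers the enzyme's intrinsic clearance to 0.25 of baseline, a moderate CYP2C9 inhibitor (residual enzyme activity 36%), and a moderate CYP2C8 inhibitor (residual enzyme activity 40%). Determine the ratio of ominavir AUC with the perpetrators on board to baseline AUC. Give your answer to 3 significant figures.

1.33

The CYP2E1 pathway (12% of clearance) is reduced to 0.25× activity: 0.12 × 0.25 = 0.03.
The CYP2C9 pathway (9% of clearance) falls to 0.36× activity: 0.09 × 0.36 = 0.0324.
The CYP2C8 pathway (17% of clearance) falls to 0.4× activity: 0.17 × 0.4 = 0.068.
The remaining 62% of clearance is unaffected.
New clearance relative to baseline: 0.03 + 0.0324 + 0.068 + 0.62 = 0.7504.
Net AUC ratio = 1 / 0.7504 = 1.33.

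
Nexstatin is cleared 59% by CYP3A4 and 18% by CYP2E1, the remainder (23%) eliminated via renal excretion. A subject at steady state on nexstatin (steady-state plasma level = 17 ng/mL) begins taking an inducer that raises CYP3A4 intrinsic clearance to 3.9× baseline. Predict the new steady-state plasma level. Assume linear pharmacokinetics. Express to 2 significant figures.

6.3 ng/mL

The CYP3A4 pathway (59% of clearance) rises to 3.9× activity: 0.59 × 3.9 = 2.301.
CYP2E1 (18%) and the residual 23% are unaffected.
CL_new/CL_old = 2.301 + 0.18 + 0.23 = 2.711.
Steady-state plasma level ∝ 1/CL, so new value = 17 / 2.711 = 6.3 ng/mL.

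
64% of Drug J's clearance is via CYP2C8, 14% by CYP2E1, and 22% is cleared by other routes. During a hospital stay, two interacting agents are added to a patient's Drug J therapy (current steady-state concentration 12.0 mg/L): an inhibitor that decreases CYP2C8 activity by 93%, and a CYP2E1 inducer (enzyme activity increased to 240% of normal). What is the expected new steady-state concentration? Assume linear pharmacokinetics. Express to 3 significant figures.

The CYP2C8 pathway (64% of clearance) is reduced to 0.07× activity: 0.64 × 0.07 = 0.0448.
The CYP2E1 pathway (14% of clearance) rises to 2.4× activity: 0.14 × 2.4 = 0.336.
The remaining 22% of clearance is unaffected.
Relative clearance = 0.0448 + 0.336 + 0.22 = 0.6008.
Dividing the baseline by the relative clearance: 12.0 / 0.6008 = 20.0 mg/L.

20.0 mg/L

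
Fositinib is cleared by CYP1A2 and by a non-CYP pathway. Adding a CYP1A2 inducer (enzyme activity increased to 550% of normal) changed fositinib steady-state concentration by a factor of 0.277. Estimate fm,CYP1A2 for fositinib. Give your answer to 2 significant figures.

CL'/CL = 1 / 0.277 = 3.61
5.5·fm + (1 − fm) = 3.61
fm = (3.61 − 1) / (5.5 − 1) = 0.58

0.58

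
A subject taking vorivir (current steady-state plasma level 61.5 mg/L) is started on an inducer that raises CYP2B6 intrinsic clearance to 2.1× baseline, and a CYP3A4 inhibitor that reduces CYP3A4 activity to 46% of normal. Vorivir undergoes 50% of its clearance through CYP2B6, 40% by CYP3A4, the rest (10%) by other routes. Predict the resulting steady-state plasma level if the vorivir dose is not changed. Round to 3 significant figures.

The CYP2B6 pathway (50% of clearance) rises to 2.1× activity: 0.5 × 2.1 = 1.05.
The CYP3A4 pathway (40% of clearance) falls to 0.46× activity: 0.4 × 0.46 = 0.184.
Non-CYP routes (10%) are unchanged.
New clearance relative to baseline: 1.05 + 0.184 + 0.1 = 1.334.
New steady-state plasma level = 61.5 / 1.334 = 46.1 mg/L (concentration scales inversely with clearance).

46.1 mg/L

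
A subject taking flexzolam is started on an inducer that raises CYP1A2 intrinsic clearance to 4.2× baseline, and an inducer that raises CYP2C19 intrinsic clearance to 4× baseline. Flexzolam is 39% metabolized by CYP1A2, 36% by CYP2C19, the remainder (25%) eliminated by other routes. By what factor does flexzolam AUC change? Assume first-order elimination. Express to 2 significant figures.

The CYP1A2 pathway (39% of clearance) increases to 4.2× activity: 0.39 × 4.2 = 1.638.
The CYP2C19 pathway (36% of clearance) is boosted to 4× activity: 0.36 × 4 = 1.44.
Non-CYP routes (25%) are unchanged.
New clearance relative to baseline: 1.638 + 1.44 + 0.25 = 3.328.
Net AUC ratio = 1 / 3.328 = 0.30.

0.30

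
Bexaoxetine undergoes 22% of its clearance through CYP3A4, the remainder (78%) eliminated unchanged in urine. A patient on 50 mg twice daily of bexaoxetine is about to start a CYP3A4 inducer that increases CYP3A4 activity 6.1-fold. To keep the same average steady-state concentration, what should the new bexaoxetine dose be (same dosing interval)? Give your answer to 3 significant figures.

The CYP3A4 pathway (22% of clearance) increases to 6.1× activity: 0.22 × 6.1 = 1.342.
The remaining 78% of clearance is unaffected.
Relative clearance = 1.342 + 0.78 = 2.122.
Css,avg = (dose rate)/CL, so holding Css fixed requires dose ∝ CL: 50 × 2.122 = 106 mg.

106 mg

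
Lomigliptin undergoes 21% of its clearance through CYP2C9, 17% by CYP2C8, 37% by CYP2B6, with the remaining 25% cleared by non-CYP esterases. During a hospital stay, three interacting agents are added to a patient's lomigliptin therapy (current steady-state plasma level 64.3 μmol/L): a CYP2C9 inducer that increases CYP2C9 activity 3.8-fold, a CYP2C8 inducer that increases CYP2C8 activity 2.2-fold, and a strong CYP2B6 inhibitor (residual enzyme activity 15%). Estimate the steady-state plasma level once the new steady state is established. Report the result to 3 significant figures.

43.5 μmol/L

CYP2C9: 0.21 × 3.8 = 0.798
CYP2C8: 0.17 × 2.2 = 0.374
CYP2B6: 0.37 × 0.15 = 0.0555
Other: 0.25 (unchanged)
Relative clearance = 0.798 + 0.374 + 0.0555 + 0.25 = 1.4775.
New steady-state plasma level = 64.3 / 1.4775 = 43.5 μmol/L (concentration scales inversely with clearance).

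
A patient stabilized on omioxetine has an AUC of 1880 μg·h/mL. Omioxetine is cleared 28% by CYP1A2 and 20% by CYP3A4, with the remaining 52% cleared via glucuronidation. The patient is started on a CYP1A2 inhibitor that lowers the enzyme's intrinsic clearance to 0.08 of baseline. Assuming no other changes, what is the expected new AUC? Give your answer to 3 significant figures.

CYP1A2: 0.28 × 0.08 = 0.0224
CYP3A4: 0.2 (unchanged)
Other: 0.52 (unchanged)
New clearance relative to baseline: 0.0224 + 0.2 + 0.52 = 0.7424.
New AUC = baseline ÷ relative clearance = 1880 / 0.7424 = 2.53 × 10³ μg·h/mL.

2.53 × 10³ μg·h/mL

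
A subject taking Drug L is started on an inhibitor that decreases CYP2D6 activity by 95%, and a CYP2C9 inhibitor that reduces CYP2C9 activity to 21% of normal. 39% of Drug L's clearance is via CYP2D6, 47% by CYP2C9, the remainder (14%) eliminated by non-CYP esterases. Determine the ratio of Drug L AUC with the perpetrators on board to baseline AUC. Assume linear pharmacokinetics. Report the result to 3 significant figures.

3.87

The CYP2D6 pathway (39% of clearance) drops to 0.05× activity: 0.39 × 0.05 = 0.0195.
The CYP2C9 pathway (47% of clearance) falls to 0.21× activity: 0.47 × 0.21 = 0.0987.
The remaining 14% of clearance is unaffected.
New clearance relative to baseline: 0.0195 + 0.0987 + 0.14 = 0.2582.
Because AUC varies inversely with clearance, the combined effect is 1 / 0.2582 = 3.87.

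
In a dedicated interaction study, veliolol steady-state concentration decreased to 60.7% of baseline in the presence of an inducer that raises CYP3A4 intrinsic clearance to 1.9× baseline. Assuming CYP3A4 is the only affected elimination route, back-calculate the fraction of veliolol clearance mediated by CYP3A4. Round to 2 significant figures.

Write x for the fraction cleared via CYP3A4. The observed steady-state concentration change means clearance rose to 1/0.607 = 1.647 of baseline.
Only the CYP3A4 route changed, so 1.647 = x·1.9 + (1 − x), giving x = 0.72.

0.72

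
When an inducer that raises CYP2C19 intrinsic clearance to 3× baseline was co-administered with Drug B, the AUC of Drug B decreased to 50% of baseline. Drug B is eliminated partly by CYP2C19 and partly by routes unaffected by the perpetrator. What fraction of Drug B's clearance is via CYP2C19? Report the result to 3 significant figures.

0.500

Write x for the fraction cleared via CYP2C19. The observed AUC change means clearance rose to 1/0.500 = 2 of baseline.
Only the CYP2C19 route changed, so 2 = x·3 + (1 − x), giving x = 0.500.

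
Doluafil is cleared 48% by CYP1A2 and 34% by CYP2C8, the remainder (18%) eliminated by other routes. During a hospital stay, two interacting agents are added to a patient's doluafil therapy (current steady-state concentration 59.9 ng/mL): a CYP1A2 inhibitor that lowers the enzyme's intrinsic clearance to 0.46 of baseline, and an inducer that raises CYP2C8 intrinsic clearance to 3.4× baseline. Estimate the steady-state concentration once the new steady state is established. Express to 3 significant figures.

The CYP1A2 pathway (48% of clearance) is reduced to 0.46× activity: 0.48 × 0.46 = 0.2208.
The CYP2C8 pathway (34% of clearance) is boosted to 3.4× activity: 0.34 × 3.4 = 1.156.
Non-CYP routes (18%) are unchanged.
Relative clearance = 0.2208 + 1.156 + 0.18 = 1.5568.
Steady-state concentration ∝ 1/CL: new value = 59.9 / 1.5568 = 38.5 ng/mL.

38.5 ng/mL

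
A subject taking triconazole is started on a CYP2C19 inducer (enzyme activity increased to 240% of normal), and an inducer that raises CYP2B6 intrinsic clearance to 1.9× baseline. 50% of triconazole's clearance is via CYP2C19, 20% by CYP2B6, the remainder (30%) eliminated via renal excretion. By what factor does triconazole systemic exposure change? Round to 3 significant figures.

0.532

CYP2C19: 0.5 × 2.4 = 1.2
CYP2B6: 0.2 × 1.9 = 0.38
Other: 0.3 (unchanged)
Relative clearance = 1.2 + 0.38 + 0.3 = 1.88.
Net systemic exposure ratio = 1 / 1.88 = 0.532.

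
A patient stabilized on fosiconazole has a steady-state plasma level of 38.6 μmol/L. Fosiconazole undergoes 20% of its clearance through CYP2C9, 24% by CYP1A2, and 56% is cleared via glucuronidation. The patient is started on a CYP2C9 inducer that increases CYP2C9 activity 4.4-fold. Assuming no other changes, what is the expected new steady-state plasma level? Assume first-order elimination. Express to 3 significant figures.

CYP2C9: 0.2 × 4.4 = 0.88
CYP1A2: 0.24 (unchanged)
Other: 0.56 (unchanged)
New clearance relative to baseline: 0.88 + 0.24 + 0.56 = 1.68.
Steady-state plasma level ∝ 1/CL, so new value = 38.6 / 1.68 = 23.0 μmol/L.

23.0 μmol/L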